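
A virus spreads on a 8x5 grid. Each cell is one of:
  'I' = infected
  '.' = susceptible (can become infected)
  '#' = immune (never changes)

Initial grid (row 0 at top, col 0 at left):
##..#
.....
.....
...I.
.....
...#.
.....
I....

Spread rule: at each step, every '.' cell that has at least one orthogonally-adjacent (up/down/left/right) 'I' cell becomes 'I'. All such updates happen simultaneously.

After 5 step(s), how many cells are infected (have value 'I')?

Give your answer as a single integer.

Step 0 (initial): 2 infected
Step 1: +6 new -> 8 infected
Step 2: +9 new -> 17 infected
Step 3: +12 new -> 29 infected
Step 4: +6 new -> 35 infected
Step 5: +1 new -> 36 infected

Answer: 36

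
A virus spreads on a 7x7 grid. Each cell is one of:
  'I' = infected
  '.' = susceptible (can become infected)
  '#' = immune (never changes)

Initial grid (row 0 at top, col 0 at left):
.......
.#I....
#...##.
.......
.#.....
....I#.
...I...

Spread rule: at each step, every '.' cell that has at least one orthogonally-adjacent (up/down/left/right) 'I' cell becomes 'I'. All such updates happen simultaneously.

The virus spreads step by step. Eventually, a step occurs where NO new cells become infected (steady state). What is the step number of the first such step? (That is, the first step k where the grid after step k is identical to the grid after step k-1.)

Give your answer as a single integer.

Step 0 (initial): 3 infected
Step 1: +7 new -> 10 infected
Step 2: +12 new -> 22 infected
Step 3: +11 new -> 33 infected
Step 4: +7 new -> 40 infected
Step 5: +3 new -> 43 infected
Step 6: +0 new -> 43 infected

Answer: 6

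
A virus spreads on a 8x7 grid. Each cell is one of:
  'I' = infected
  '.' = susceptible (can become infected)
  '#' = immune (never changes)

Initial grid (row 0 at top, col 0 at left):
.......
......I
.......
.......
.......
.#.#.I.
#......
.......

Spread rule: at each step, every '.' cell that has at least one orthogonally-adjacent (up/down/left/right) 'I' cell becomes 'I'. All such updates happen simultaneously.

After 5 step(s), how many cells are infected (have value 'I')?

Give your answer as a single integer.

Answer: 42

Derivation:
Step 0 (initial): 2 infected
Step 1: +7 new -> 9 infected
Step 2: +10 new -> 19 infected
Step 3: +8 new -> 27 infected
Step 4: +7 new -> 34 infected
Step 5: +8 new -> 42 infected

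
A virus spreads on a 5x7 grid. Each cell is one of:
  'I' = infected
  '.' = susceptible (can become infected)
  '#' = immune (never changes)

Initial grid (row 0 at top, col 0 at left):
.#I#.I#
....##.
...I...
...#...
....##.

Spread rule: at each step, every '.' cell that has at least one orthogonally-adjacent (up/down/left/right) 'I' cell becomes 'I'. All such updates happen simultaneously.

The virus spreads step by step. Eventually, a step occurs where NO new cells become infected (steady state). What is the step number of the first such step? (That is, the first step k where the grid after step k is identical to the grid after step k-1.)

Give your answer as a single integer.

Step 0 (initial): 3 infected
Step 1: +5 new -> 8 infected
Step 2: +5 new -> 13 infected
Step 3: +6 new -> 19 infected
Step 4: +6 new -> 25 infected
Step 5: +2 new -> 27 infected
Step 6: +0 new -> 27 infected

Answer: 6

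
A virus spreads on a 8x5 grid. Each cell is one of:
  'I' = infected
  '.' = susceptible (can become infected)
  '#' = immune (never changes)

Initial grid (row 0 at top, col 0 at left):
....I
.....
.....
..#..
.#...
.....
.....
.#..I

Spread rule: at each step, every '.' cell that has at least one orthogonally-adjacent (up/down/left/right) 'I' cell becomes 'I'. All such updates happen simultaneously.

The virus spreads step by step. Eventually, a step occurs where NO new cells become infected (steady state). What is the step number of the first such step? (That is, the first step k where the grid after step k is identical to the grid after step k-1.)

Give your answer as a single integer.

Answer: 8

Derivation:
Step 0 (initial): 2 infected
Step 1: +4 new -> 6 infected
Step 2: +6 new -> 12 infected
Step 3: +7 new -> 19 infected
Step 4: +7 new -> 26 infected
Step 5: +5 new -> 31 infected
Step 6: +4 new -> 35 infected
Step 7: +2 new -> 37 infected
Step 8: +0 new -> 37 infected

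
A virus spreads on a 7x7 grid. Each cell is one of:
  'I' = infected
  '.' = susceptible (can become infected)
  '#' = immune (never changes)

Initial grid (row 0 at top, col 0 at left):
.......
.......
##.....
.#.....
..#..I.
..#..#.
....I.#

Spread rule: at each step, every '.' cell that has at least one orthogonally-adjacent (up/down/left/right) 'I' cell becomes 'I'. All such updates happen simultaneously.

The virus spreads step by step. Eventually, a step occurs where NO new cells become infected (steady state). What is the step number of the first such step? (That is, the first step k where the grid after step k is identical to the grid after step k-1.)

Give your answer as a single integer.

Step 0 (initial): 2 infected
Step 1: +6 new -> 8 infected
Step 2: +7 new -> 15 infected
Step 3: +5 new -> 20 infected
Step 4: +7 new -> 27 infected
Step 5: +6 new -> 33 infected
Step 6: +3 new -> 36 infected
Step 7: +3 new -> 39 infected
Step 8: +2 new -> 41 infected
Step 9: +1 new -> 42 infected
Step 10: +0 new -> 42 infected

Answer: 10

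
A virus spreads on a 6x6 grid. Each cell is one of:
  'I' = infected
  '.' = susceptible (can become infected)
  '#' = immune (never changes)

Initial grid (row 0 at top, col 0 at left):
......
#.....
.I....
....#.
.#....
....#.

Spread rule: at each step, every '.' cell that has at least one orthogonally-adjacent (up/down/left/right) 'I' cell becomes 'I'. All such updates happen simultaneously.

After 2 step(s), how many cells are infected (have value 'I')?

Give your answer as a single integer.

Step 0 (initial): 1 infected
Step 1: +4 new -> 5 infected
Step 2: +5 new -> 10 infected

Answer: 10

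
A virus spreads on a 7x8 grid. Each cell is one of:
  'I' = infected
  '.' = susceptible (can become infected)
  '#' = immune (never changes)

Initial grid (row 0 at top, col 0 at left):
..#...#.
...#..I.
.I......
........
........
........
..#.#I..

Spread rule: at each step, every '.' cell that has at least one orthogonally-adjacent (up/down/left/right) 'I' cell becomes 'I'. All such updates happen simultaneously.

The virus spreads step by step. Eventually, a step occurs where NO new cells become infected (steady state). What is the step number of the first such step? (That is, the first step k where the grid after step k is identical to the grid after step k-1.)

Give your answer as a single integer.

Answer: 6

Derivation:
Step 0 (initial): 3 infected
Step 1: +9 new -> 12 infected
Step 2: +17 new -> 29 infected
Step 3: +13 new -> 42 infected
Step 4: +8 new -> 50 infected
Step 5: +1 new -> 51 infected
Step 6: +0 new -> 51 infected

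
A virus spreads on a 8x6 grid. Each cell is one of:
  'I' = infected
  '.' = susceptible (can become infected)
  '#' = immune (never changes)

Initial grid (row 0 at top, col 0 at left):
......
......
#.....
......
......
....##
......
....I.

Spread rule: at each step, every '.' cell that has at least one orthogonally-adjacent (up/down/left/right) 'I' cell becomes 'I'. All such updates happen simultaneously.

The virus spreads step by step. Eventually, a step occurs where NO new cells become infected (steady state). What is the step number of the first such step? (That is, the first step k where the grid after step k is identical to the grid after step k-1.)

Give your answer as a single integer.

Step 0 (initial): 1 infected
Step 1: +3 new -> 4 infected
Step 2: +3 new -> 7 infected
Step 3: +3 new -> 10 infected
Step 4: +4 new -> 14 infected
Step 5: +5 new -> 19 infected
Step 6: +6 new -> 25 infected
Step 7: +6 new -> 31 infected
Step 8: +6 new -> 37 infected
Step 9: +4 new -> 41 infected
Step 10: +3 new -> 44 infected
Step 11: +1 new -> 45 infected
Step 12: +0 new -> 45 infected

Answer: 12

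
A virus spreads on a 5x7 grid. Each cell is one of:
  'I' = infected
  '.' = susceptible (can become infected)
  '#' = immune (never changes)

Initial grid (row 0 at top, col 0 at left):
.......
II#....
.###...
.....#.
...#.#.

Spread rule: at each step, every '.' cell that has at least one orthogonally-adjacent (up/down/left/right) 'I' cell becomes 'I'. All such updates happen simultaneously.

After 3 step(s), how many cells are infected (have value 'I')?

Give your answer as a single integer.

Step 0 (initial): 2 infected
Step 1: +3 new -> 5 infected
Step 2: +2 new -> 7 infected
Step 3: +3 new -> 10 infected

Answer: 10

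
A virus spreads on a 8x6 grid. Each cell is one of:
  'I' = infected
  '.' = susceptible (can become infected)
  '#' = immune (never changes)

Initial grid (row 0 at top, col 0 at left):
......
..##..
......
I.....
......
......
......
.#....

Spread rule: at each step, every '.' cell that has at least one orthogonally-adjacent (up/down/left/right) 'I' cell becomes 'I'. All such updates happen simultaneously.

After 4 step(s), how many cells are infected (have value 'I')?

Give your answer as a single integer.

Step 0 (initial): 1 infected
Step 1: +3 new -> 4 infected
Step 2: +5 new -> 9 infected
Step 3: +7 new -> 16 infected
Step 4: +7 new -> 23 infected

Answer: 23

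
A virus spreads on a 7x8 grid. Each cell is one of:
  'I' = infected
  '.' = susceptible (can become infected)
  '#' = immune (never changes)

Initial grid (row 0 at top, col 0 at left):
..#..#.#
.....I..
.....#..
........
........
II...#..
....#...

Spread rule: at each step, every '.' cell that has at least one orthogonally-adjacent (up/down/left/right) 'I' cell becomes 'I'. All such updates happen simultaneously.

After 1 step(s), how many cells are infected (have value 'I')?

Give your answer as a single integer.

Answer: 10

Derivation:
Step 0 (initial): 3 infected
Step 1: +7 new -> 10 infected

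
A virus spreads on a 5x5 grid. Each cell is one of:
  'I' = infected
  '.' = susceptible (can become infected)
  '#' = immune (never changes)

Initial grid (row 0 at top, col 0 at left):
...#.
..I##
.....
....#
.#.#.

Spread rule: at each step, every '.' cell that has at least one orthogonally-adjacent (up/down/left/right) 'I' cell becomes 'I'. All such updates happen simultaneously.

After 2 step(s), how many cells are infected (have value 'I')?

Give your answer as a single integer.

Step 0 (initial): 1 infected
Step 1: +3 new -> 4 infected
Step 2: +5 new -> 9 infected

Answer: 9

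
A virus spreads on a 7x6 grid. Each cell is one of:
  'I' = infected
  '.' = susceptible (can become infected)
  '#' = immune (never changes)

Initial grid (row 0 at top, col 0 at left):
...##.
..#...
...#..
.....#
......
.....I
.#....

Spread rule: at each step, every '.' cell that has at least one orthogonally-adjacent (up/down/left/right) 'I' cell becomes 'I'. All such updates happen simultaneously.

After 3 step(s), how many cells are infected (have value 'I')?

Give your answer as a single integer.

Answer: 11

Derivation:
Step 0 (initial): 1 infected
Step 1: +3 new -> 4 infected
Step 2: +3 new -> 7 infected
Step 3: +4 new -> 11 infected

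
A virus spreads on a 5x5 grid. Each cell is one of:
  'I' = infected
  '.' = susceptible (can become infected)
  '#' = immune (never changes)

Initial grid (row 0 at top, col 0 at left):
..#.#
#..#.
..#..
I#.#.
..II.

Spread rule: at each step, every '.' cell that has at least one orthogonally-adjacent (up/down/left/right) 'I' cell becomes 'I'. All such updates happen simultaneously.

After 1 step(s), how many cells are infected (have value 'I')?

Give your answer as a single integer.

Step 0 (initial): 3 infected
Step 1: +5 new -> 8 infected

Answer: 8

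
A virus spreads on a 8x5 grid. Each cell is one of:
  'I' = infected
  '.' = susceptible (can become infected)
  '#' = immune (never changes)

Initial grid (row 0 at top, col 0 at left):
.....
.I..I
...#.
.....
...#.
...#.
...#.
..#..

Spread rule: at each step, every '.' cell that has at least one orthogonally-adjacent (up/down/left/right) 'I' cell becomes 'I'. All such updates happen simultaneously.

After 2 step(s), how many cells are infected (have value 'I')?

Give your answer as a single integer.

Step 0 (initial): 2 infected
Step 1: +7 new -> 9 infected
Step 2: +7 new -> 16 infected

Answer: 16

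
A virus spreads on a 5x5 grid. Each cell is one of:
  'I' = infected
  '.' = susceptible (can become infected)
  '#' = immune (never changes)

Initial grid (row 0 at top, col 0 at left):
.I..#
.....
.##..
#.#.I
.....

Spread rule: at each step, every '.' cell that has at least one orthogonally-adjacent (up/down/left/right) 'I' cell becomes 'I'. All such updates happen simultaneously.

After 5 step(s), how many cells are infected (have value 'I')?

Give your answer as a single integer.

Answer: 20

Derivation:
Step 0 (initial): 2 infected
Step 1: +6 new -> 8 infected
Step 2: +6 new -> 14 infected
Step 3: +3 new -> 17 infected
Step 4: +1 new -> 18 infected
Step 5: +2 new -> 20 infected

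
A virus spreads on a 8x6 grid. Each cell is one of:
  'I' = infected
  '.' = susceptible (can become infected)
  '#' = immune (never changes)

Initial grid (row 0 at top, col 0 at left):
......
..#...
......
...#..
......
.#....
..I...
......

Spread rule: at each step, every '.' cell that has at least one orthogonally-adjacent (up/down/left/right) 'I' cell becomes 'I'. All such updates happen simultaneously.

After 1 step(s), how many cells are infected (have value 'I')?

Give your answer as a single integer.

Step 0 (initial): 1 infected
Step 1: +4 new -> 5 infected

Answer: 5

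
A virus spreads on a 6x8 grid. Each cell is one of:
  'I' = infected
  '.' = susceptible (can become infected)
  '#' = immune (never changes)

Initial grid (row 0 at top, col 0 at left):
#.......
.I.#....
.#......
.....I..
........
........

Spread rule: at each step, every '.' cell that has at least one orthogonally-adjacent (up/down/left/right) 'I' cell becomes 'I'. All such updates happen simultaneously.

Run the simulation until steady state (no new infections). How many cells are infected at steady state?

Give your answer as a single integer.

Step 0 (initial): 2 infected
Step 1: +7 new -> 9 infected
Step 2: +11 new -> 20 infected
Step 3: +12 new -> 32 infected
Step 4: +8 new -> 40 infected
Step 5: +4 new -> 44 infected
Step 6: +1 new -> 45 infected
Step 7: +0 new -> 45 infected

Answer: 45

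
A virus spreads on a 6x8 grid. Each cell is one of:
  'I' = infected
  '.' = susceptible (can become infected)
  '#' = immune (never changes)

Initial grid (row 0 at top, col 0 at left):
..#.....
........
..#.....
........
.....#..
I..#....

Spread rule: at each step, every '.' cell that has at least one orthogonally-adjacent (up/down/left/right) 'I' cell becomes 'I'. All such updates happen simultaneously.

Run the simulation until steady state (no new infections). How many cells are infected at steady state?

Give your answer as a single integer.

Answer: 44

Derivation:
Step 0 (initial): 1 infected
Step 1: +2 new -> 3 infected
Step 2: +3 new -> 6 infected
Step 3: +3 new -> 9 infected
Step 4: +4 new -> 13 infected
Step 5: +4 new -> 17 infected
Step 6: +5 new -> 22 infected
Step 7: +4 new -> 26 infected
Step 8: +5 new -> 31 infected
Step 9: +6 new -> 37 infected
Step 10: +4 new -> 41 infected
Step 11: +2 new -> 43 infected
Step 12: +1 new -> 44 infected
Step 13: +0 new -> 44 infected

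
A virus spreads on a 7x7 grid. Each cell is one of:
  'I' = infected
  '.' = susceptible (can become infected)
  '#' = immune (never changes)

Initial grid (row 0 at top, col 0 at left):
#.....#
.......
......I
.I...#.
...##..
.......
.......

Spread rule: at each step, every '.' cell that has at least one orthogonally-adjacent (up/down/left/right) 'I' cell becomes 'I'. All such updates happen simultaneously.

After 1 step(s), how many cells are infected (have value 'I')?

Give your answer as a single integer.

Answer: 9

Derivation:
Step 0 (initial): 2 infected
Step 1: +7 new -> 9 infected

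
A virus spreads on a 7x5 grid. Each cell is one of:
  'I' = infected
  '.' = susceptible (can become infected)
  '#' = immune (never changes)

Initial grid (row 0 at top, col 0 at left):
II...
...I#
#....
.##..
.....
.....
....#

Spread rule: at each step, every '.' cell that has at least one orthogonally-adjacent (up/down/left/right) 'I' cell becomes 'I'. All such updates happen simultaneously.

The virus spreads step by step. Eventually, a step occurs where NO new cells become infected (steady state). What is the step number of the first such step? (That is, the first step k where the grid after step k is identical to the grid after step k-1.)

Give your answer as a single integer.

Step 0 (initial): 3 infected
Step 1: +6 new -> 9 infected
Step 2: +5 new -> 14 infected
Step 3: +2 new -> 16 infected
Step 4: +3 new -> 19 infected
Step 5: +4 new -> 23 infected
Step 6: +3 new -> 26 infected
Step 7: +3 new -> 29 infected
Step 8: +1 new -> 30 infected
Step 9: +0 new -> 30 infected

Answer: 9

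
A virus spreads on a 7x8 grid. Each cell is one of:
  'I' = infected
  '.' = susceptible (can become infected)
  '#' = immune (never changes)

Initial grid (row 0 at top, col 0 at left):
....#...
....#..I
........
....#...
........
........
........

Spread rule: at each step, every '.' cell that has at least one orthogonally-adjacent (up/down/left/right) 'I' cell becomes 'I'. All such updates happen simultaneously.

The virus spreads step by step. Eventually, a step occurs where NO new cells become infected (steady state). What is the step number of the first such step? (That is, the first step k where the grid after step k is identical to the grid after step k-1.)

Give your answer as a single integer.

Answer: 13

Derivation:
Step 0 (initial): 1 infected
Step 1: +3 new -> 4 infected
Step 2: +4 new -> 8 infected
Step 3: +4 new -> 12 infected
Step 4: +4 new -> 16 infected
Step 5: +4 new -> 20 infected
Step 6: +6 new -> 26 infected
Step 7: +7 new -> 33 infected
Step 8: +7 new -> 40 infected
Step 9: +6 new -> 46 infected
Step 10: +4 new -> 50 infected
Step 11: +2 new -> 52 infected
Step 12: +1 new -> 53 infected
Step 13: +0 new -> 53 infected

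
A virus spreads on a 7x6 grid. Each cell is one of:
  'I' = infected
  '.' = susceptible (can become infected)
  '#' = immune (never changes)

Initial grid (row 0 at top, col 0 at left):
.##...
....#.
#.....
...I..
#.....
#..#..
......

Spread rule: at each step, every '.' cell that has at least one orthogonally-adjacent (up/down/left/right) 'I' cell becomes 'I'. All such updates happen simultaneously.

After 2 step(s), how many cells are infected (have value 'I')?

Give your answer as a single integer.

Step 0 (initial): 1 infected
Step 1: +4 new -> 5 infected
Step 2: +7 new -> 12 infected

Answer: 12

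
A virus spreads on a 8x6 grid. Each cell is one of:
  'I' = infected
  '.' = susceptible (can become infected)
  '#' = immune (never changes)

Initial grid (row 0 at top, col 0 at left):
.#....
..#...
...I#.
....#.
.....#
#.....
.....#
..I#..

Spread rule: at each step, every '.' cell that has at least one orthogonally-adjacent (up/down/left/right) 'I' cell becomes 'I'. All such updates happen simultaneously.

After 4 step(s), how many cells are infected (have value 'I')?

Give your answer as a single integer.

Step 0 (initial): 2 infected
Step 1: +5 new -> 7 infected
Step 2: +9 new -> 16 infected
Step 3: +12 new -> 28 infected
Step 4: +7 new -> 35 infected

Answer: 35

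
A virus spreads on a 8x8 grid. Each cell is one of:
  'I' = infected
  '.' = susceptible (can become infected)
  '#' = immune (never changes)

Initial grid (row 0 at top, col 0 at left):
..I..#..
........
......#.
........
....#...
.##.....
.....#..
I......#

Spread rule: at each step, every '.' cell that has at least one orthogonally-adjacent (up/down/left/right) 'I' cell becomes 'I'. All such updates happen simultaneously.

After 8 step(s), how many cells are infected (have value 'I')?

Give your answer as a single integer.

Step 0 (initial): 2 infected
Step 1: +5 new -> 7 infected
Step 2: +8 new -> 15 infected
Step 3: +8 new -> 23 infected
Step 4: +10 new -> 33 infected
Step 5: +7 new -> 40 infected
Step 6: +5 new -> 45 infected
Step 7: +6 new -> 51 infected
Step 8: +4 new -> 55 infected

Answer: 55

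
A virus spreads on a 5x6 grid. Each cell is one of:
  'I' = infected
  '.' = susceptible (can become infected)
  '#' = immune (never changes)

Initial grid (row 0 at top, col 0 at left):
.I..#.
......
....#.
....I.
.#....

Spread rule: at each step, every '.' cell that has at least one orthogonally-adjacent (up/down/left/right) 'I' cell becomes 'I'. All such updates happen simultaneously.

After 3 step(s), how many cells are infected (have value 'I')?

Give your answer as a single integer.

Step 0 (initial): 2 infected
Step 1: +6 new -> 8 infected
Step 2: +9 new -> 17 infected
Step 3: +6 new -> 23 infected

Answer: 23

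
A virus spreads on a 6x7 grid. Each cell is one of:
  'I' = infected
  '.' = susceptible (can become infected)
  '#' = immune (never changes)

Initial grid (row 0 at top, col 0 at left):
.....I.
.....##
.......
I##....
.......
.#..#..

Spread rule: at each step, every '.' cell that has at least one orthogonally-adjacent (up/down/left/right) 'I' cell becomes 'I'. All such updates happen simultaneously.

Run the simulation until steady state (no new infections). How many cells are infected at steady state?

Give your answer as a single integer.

Answer: 36

Derivation:
Step 0 (initial): 2 infected
Step 1: +4 new -> 6 infected
Step 2: +6 new -> 12 infected
Step 3: +7 new -> 19 infected
Step 4: +7 new -> 26 infected
Step 5: +5 new -> 31 infected
Step 6: +2 new -> 33 infected
Step 7: +2 new -> 35 infected
Step 8: +1 new -> 36 infected
Step 9: +0 new -> 36 infected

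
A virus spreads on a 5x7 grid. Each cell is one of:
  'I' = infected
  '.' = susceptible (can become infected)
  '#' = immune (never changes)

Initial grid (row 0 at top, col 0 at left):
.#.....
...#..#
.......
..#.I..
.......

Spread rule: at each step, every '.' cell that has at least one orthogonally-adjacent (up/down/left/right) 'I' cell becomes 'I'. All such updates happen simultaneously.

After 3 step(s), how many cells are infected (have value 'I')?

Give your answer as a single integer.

Answer: 17

Derivation:
Step 0 (initial): 1 infected
Step 1: +4 new -> 5 infected
Step 2: +6 new -> 11 infected
Step 3: +6 new -> 17 infected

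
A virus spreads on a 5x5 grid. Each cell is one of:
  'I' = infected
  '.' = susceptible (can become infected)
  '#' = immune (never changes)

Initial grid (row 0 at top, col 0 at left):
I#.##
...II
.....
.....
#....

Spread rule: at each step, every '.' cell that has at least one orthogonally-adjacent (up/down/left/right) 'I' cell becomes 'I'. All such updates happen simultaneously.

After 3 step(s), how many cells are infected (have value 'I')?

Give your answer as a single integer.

Answer: 18

Derivation:
Step 0 (initial): 3 infected
Step 1: +4 new -> 7 infected
Step 2: +6 new -> 13 infected
Step 3: +5 new -> 18 infected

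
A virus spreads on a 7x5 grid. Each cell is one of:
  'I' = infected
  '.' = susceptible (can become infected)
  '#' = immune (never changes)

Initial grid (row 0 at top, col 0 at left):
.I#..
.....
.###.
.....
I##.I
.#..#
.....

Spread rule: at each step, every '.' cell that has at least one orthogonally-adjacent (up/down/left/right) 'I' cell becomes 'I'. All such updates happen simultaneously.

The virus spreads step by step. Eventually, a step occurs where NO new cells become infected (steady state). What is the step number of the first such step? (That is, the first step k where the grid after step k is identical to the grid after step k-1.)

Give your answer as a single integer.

Step 0 (initial): 3 infected
Step 1: +6 new -> 9 infected
Step 2: +8 new -> 17 infected
Step 3: +6 new -> 23 infected
Step 4: +4 new -> 27 infected
Step 5: +0 new -> 27 infected

Answer: 5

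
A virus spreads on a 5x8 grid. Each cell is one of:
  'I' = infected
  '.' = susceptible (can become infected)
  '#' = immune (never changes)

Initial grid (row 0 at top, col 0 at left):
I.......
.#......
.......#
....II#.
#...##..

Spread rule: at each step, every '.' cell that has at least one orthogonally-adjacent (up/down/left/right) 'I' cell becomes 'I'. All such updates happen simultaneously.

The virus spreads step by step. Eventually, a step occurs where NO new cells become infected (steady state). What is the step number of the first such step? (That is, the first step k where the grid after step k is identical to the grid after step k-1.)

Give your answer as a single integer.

Answer: 6

Derivation:
Step 0 (initial): 3 infected
Step 1: +5 new -> 8 infected
Step 2: +8 new -> 16 infected
Step 3: +11 new -> 27 infected
Step 4: +3 new -> 30 infected
Step 5: +1 new -> 31 infected
Step 6: +0 new -> 31 infected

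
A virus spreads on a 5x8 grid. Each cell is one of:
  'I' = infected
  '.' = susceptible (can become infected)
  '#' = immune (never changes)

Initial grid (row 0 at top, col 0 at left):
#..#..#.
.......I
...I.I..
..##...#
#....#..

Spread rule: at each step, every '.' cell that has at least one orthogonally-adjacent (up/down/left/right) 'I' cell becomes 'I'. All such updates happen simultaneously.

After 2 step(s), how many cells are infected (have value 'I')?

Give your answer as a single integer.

Answer: 18

Derivation:
Step 0 (initial): 3 infected
Step 1: +9 new -> 12 infected
Step 2: +6 new -> 18 infected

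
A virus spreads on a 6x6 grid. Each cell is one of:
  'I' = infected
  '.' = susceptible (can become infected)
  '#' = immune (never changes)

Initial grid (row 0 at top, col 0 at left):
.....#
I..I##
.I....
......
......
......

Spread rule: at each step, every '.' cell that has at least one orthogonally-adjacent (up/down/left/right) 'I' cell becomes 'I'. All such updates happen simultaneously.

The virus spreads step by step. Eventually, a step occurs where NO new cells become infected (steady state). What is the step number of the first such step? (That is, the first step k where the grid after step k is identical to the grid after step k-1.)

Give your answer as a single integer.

Answer: 7

Derivation:
Step 0 (initial): 3 infected
Step 1: +8 new -> 11 infected
Step 2: +8 new -> 19 infected
Step 3: +6 new -> 25 infected
Step 4: +5 new -> 30 infected
Step 5: +2 new -> 32 infected
Step 6: +1 new -> 33 infected
Step 7: +0 new -> 33 infected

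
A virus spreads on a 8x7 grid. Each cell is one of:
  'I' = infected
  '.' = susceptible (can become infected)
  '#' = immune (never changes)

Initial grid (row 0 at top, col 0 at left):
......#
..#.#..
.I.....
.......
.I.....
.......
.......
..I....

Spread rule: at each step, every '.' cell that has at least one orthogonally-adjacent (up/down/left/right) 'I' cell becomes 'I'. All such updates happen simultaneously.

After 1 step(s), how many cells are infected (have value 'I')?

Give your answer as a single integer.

Answer: 13

Derivation:
Step 0 (initial): 3 infected
Step 1: +10 new -> 13 infected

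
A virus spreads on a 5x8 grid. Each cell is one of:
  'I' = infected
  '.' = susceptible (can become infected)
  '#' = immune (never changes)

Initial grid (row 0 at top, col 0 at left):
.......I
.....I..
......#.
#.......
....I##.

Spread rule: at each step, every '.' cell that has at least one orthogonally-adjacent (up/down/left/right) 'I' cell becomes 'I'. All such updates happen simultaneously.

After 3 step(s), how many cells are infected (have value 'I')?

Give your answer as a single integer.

Step 0 (initial): 3 infected
Step 1: +8 new -> 11 infected
Step 2: +7 new -> 18 infected
Step 3: +7 new -> 25 infected

Answer: 25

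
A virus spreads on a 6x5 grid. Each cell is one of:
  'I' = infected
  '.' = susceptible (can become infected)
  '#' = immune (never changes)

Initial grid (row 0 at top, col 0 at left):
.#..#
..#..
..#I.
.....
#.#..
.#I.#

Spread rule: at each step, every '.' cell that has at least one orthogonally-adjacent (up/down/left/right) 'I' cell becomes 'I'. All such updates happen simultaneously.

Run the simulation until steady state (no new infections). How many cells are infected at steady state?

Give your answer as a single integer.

Step 0 (initial): 2 infected
Step 1: +4 new -> 6 infected
Step 2: +5 new -> 11 infected
Step 3: +3 new -> 14 infected
Step 4: +3 new -> 17 infected
Step 5: +2 new -> 19 infected
Step 6: +1 new -> 20 infected
Step 7: +1 new -> 21 infected
Step 8: +0 new -> 21 infected

Answer: 21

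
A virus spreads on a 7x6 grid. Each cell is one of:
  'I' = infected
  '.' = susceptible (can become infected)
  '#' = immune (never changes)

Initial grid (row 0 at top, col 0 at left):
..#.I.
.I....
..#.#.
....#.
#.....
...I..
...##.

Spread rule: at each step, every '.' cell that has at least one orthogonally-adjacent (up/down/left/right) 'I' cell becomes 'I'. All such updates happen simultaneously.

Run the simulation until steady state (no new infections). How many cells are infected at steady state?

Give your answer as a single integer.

Step 0 (initial): 3 infected
Step 1: +10 new -> 13 infected
Step 2: +11 new -> 24 infected
Step 3: +9 new -> 33 infected
Step 4: +2 new -> 35 infected
Step 5: +0 new -> 35 infected

Answer: 35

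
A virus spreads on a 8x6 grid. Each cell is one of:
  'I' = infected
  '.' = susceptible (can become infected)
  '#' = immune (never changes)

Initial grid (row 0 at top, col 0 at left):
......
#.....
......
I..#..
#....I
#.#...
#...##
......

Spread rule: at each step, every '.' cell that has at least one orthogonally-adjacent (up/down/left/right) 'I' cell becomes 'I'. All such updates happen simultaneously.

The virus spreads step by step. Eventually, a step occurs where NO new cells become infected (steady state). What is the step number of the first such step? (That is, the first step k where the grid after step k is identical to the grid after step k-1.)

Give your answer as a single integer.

Step 0 (initial): 2 infected
Step 1: +5 new -> 7 infected
Step 2: +7 new -> 14 infected
Step 3: +7 new -> 21 infected
Step 4: +7 new -> 28 infected
Step 5: +7 new -> 35 infected
Step 6: +4 new -> 39 infected
Step 7: +1 new -> 40 infected
Step 8: +0 new -> 40 infected

Answer: 8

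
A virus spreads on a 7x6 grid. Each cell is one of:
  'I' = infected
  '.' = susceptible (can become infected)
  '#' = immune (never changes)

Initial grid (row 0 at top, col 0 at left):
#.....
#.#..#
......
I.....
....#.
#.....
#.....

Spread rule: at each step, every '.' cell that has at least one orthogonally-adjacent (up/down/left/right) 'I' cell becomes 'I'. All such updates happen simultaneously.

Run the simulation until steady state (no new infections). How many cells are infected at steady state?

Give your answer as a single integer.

Step 0 (initial): 1 infected
Step 1: +3 new -> 4 infected
Step 2: +3 new -> 7 infected
Step 3: +5 new -> 12 infected
Step 4: +6 new -> 18 infected
Step 5: +6 new -> 24 infected
Step 6: +6 new -> 30 infected
Step 7: +3 new -> 33 infected
Step 8: +2 new -> 35 infected
Step 9: +0 new -> 35 infected

Answer: 35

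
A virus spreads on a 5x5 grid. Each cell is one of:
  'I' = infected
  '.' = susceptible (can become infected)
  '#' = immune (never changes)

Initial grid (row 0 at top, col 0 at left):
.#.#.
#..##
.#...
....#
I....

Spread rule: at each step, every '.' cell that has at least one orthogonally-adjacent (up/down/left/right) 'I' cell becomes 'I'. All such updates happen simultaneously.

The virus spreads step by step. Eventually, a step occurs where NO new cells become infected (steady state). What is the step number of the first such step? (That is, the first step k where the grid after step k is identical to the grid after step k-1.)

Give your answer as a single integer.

Answer: 7

Derivation:
Step 0 (initial): 1 infected
Step 1: +2 new -> 3 infected
Step 2: +3 new -> 6 infected
Step 3: +2 new -> 8 infected
Step 4: +3 new -> 11 infected
Step 5: +2 new -> 13 infected
Step 6: +3 new -> 16 infected
Step 7: +0 new -> 16 infected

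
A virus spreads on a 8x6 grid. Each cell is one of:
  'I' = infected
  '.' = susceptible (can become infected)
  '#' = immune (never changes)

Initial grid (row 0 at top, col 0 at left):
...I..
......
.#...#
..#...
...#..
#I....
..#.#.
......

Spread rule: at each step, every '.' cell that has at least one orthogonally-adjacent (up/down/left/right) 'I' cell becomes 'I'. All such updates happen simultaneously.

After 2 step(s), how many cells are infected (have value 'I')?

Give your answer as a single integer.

Answer: 19

Derivation:
Step 0 (initial): 2 infected
Step 1: +6 new -> 8 infected
Step 2: +11 new -> 19 infected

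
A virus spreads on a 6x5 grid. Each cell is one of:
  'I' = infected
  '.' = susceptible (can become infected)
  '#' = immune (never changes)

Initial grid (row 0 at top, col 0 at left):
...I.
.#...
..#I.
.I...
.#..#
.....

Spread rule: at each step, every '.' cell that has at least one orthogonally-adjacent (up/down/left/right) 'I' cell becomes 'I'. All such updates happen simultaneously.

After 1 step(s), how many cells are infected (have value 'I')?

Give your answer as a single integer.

Step 0 (initial): 3 infected
Step 1: +8 new -> 11 infected

Answer: 11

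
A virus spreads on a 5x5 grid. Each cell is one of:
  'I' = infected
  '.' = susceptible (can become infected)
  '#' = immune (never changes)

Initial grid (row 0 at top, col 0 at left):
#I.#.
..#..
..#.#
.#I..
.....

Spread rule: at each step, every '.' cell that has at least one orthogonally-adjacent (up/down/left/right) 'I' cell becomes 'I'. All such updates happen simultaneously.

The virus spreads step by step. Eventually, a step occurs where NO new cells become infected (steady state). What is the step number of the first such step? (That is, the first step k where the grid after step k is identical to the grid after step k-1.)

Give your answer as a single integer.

Answer: 6

Derivation:
Step 0 (initial): 2 infected
Step 1: +4 new -> 6 infected
Step 2: +6 new -> 12 infected
Step 3: +4 new -> 16 infected
Step 4: +2 new -> 18 infected
Step 5: +1 new -> 19 infected
Step 6: +0 new -> 19 infected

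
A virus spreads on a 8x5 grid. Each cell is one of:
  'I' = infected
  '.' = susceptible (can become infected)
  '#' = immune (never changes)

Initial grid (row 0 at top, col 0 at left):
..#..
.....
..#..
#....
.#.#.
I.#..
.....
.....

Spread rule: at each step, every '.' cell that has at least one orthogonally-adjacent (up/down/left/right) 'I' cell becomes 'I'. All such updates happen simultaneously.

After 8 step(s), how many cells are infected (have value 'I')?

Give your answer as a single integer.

Answer: 17

Derivation:
Step 0 (initial): 1 infected
Step 1: +3 new -> 4 infected
Step 2: +2 new -> 6 infected
Step 3: +2 new -> 8 infected
Step 4: +2 new -> 10 infected
Step 5: +3 new -> 13 infected
Step 6: +2 new -> 15 infected
Step 7: +1 new -> 16 infected
Step 8: +1 new -> 17 infected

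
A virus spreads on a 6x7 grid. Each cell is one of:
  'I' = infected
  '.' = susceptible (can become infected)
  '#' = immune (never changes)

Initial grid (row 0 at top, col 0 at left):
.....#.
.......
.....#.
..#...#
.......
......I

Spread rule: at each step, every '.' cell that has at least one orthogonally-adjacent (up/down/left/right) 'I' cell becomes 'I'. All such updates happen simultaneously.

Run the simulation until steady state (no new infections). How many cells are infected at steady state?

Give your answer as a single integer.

Answer: 38

Derivation:
Step 0 (initial): 1 infected
Step 1: +2 new -> 3 infected
Step 2: +2 new -> 5 infected
Step 3: +3 new -> 8 infected
Step 4: +3 new -> 11 infected
Step 5: +4 new -> 15 infected
Step 6: +4 new -> 19 infected
Step 7: +6 new -> 25 infected
Step 8: +5 new -> 30 infected
Step 9: +5 new -> 35 infected
Step 10: +2 new -> 37 infected
Step 11: +1 new -> 38 infected
Step 12: +0 new -> 38 infected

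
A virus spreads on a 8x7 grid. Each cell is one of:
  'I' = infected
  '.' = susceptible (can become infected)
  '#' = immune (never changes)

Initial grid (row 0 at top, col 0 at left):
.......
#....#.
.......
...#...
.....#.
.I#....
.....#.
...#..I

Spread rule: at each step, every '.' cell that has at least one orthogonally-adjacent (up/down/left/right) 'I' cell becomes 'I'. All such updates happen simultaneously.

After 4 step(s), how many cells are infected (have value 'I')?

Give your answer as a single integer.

Step 0 (initial): 2 infected
Step 1: +5 new -> 7 infected
Step 2: +8 new -> 15 infected
Step 3: +10 new -> 25 infected
Step 4: +7 new -> 32 infected

Answer: 32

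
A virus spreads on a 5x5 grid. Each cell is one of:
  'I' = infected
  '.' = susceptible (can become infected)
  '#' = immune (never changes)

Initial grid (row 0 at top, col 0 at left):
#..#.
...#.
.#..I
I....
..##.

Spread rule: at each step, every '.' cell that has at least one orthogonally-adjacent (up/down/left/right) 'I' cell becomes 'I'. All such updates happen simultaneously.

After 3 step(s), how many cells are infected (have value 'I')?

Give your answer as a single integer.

Answer: 17

Derivation:
Step 0 (initial): 2 infected
Step 1: +6 new -> 8 infected
Step 2: +7 new -> 15 infected
Step 3: +2 new -> 17 infected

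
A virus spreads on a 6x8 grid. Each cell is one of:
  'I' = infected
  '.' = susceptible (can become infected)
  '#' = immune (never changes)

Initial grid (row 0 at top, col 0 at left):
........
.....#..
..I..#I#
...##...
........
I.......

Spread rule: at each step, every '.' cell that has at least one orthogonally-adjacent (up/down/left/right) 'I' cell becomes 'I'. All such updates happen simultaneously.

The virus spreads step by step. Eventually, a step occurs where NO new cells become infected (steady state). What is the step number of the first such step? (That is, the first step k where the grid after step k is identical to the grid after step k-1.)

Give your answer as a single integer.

Step 0 (initial): 3 infected
Step 1: +8 new -> 11 infected
Step 2: +15 new -> 26 infected
Step 3: +11 new -> 37 infected
Step 4: +6 new -> 43 infected
Step 5: +0 new -> 43 infected

Answer: 5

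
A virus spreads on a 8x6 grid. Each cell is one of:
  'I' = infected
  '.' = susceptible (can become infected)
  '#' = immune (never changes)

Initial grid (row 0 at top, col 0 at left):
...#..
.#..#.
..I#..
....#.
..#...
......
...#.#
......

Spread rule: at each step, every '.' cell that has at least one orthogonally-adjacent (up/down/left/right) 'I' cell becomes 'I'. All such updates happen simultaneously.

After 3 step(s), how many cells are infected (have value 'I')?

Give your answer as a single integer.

Answer: 14

Derivation:
Step 0 (initial): 1 infected
Step 1: +3 new -> 4 infected
Step 2: +5 new -> 9 infected
Step 3: +5 new -> 14 infected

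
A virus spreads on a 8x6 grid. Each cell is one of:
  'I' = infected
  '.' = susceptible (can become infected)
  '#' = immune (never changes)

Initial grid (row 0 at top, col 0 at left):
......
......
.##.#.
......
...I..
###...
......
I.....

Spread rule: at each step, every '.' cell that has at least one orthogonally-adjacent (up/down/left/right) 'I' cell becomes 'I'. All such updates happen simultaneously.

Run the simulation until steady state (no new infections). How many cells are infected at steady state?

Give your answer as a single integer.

Answer: 42

Derivation:
Step 0 (initial): 2 infected
Step 1: +6 new -> 8 infected
Step 2: +9 new -> 17 infected
Step 3: +8 new -> 25 infected
Step 4: +7 new -> 32 infected
Step 5: +6 new -> 38 infected
Step 6: +3 new -> 41 infected
Step 7: +1 new -> 42 infected
Step 8: +0 new -> 42 infected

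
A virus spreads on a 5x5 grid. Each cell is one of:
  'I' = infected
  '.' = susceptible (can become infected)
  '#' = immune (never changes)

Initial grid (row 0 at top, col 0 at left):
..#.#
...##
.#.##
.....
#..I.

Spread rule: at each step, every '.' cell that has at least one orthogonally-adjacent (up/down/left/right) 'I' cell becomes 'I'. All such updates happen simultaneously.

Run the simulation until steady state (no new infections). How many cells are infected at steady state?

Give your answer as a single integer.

Answer: 16

Derivation:
Step 0 (initial): 1 infected
Step 1: +3 new -> 4 infected
Step 2: +3 new -> 7 infected
Step 3: +2 new -> 9 infected
Step 4: +2 new -> 11 infected
Step 5: +2 new -> 13 infected
Step 6: +2 new -> 15 infected
Step 7: +1 new -> 16 infected
Step 8: +0 new -> 16 infected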